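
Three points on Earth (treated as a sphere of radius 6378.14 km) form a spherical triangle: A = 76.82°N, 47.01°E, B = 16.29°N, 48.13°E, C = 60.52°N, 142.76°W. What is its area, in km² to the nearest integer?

3450895 km²

Side lengths (central angles): a = 1.7923, b = 0.7422, c = 1.0565 rad; semiperimeter s = 1.7955.
By l'Huilier's theorem, tan(E/4) = √[tan(s/2) tan((s−a)/2) tan((s−b)/2) tan((s−c)/2)], giving spherical excess E = 0.0848 rad.
Area = E·R² = 0.0848 × (6378.14)² ≈ 3450895 km².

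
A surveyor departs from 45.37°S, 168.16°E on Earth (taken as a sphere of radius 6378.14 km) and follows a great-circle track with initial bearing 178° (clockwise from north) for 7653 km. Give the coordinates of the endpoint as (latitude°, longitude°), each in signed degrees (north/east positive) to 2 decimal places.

Angular distance δ = d/R = 7653/6378.14 = 1.19988 rad; initial bearing θ = 3.1067 rad.
sin φ₂ = sin φ₁ cos δ + cos φ₁ sin δ cos θ = (-0.7117)(0.3625) + (0.7025)(0.9320)(-0.9994) = -0.9123, so φ₂ = -65.83°.
Δλ = atan2(sin θ sin δ cos φ₁, cos δ − sin φ₁ sin φ₂) = atan2(0.0229, -0.2868) = 175.444°.
λ₂ = 168.160° + 175.444° = 343.60° → -16.40° after wrapping to (−180°, 180°].

-65.83°, -16.40°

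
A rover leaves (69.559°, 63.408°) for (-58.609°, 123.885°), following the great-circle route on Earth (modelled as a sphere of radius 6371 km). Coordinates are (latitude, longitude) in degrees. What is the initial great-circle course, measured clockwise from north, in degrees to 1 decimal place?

139.9°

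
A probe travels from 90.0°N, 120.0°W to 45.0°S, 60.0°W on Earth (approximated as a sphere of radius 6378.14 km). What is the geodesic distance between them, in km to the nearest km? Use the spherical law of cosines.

15028 km

In radians: φ₁ = 1.5708, φ₂ = -0.7854, Δλ = 60.000° = 1.0472 rad.
cos c = sin φ₁ sin φ₂ + cos φ₁ cos φ₂ cos Δλ = (1.0000)(-0.7071) + (0.0000)(0.7071)(0.5000) = -0.70711,
so c = arccos(-0.70711) = 2.35619 rad.
Distance = R·c = 6378.14 × 2.3562 ≈ 15028 km.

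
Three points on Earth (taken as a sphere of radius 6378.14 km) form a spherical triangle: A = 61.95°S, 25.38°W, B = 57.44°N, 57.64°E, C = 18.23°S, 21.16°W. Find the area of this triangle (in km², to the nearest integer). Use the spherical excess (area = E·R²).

30844181 km²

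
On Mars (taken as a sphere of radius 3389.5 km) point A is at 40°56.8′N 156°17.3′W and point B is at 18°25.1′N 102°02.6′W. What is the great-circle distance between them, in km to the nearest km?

With latitudes φ₁ = 40.947°, φ₂ = 18.418° and longitude difference Δλ = 54.245°:
Haversine: a = sin²(Δφ/2) + cos φ₁ cos φ₂ sin²(Δλ/2) = 0.0382 + (0.7553)(0.9488)(0.2078) = 0.18710.
Central angle c = 2·arcsin(√a) = 0.89464 rad.
Distance = R·c = 3389.5 × 0.8946 ≈ 3032 km.

3032 km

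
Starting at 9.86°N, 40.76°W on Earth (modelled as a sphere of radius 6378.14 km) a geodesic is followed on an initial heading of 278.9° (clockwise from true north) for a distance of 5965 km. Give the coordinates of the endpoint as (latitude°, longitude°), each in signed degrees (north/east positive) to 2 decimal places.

Angular distance δ = d/R = 5965/6378.14 = 0.93523 rad; initial bearing θ = 4.8677 rad.
sin φ₂ = sin φ₁ cos δ + cos φ₁ sin δ cos θ = (0.1712)(0.5936) + (0.9852)(0.8047)(0.1547) = 0.2243, so φ₂ = 12.96°.
Δλ = atan2(sin θ sin δ cos φ₁, cos δ − sin φ₁ sin φ₂) = atan2(-0.7833, 0.5552) = -54.670°.
λ₂ = -40.760° − 54.670° = -95.43°.

12.96°, -95.43°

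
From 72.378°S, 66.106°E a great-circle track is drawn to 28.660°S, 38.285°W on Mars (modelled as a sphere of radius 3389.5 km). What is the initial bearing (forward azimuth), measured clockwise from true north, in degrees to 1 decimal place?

Δλ = -104.391° = -1.8220 rad.
y = sin Δλ · cos φ₂ = (-0.9686)(0.8775) = -0.8499
x = cos φ₁ sin φ₂ − sin φ₁ cos φ₂ cos Δλ = (0.3027)(-0.4796) − (-0.9531)(0.8775)(-0.2485) = -0.3530
θ = atan2(y, x) = -112.56°; adding 360° gives 247.4°.

247.4°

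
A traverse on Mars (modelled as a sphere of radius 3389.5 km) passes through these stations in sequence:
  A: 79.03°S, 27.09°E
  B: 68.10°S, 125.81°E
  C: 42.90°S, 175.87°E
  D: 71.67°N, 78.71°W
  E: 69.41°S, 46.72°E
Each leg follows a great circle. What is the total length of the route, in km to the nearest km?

21259 km

Leg A→B: central angle 0.4507 rad, distance 1527.8 km.
Leg B→C: central angle 0.6317 rad, distance 2141.3 km.
Leg C→D: central angle 2.3567 rad, distance 7987.9 km.
Leg D→E: central angle 2.8329 rad, distance 9602.2 km.
Total: 1527.8 + 2141.3 + 7987.9 + 9602.2 ≈ 21259 km.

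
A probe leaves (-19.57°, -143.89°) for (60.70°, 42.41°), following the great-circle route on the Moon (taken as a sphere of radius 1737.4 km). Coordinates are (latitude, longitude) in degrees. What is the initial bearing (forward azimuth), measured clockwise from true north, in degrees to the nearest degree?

With φ₁ = -0.3416, φ₂ = 1.0594, Δλ = -3.0316 rad, the forward-azimuth formula gives
θ = atan2( sin Δλ cos φ₂ , cos φ₁ sin φ₂ − sin φ₁ cos φ₂ cos Δλ ) = atan2(-0.0537, 0.6588) = -4.66°.
Adding 360° brings this into [0°, 360°): 355°.

355°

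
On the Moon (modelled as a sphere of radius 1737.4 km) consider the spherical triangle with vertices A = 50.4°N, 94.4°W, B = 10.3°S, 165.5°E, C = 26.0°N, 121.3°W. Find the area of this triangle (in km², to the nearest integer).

1125119 km²

Side lengths (central angles): a = 1.3926, b = 0.5573, c = 1.8212 rad; semiperimeter s = 1.8855.
By l'Huilier's theorem, tan(E/4) = √[tan(s/2) tan((s−a)/2) tan((s−b)/2) tan((s−c)/2)], giving spherical excess E = 0.3727 rad.
Area = E·R² = 0.3727 × (1737.4)² ≈ 1125119 km².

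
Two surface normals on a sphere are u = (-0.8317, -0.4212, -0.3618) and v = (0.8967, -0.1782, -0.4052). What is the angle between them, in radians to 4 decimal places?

2.1225 rad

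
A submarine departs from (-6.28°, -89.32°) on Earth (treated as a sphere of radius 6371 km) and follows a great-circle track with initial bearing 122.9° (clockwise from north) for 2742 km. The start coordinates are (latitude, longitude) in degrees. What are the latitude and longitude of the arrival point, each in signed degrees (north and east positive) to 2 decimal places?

-18.95°, -67.58°

Angular distance δ = d/R = 2742/6371 = 0.43039 rad; initial bearing θ = 2.1450 rad.
sin φ₂ = sin φ₁ cos δ + cos φ₁ sin δ cos θ = (-0.1094)(0.9088) + (0.9940)(0.4172)(-0.5432) = -0.3247, so φ₂ = -18.95°.
Δλ = atan2(sin θ sin δ cos φ₁, cos δ − sin φ₁ sin φ₂) = atan2(0.3482, 0.8733) = 21.739°.
λ₂ = -89.320° + 21.739° = -67.58°.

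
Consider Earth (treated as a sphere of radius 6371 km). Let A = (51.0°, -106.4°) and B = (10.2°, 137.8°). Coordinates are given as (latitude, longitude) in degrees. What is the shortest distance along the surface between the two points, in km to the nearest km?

10851 km

Let φ₁ = 0.8901 rad, φ₂ = 0.1780 rad, and Δλ = -2.0211 rad.
cos c = sin φ₁ sin φ₂ + cos φ₁ cos φ₂ cos Δλ = (0.7771)(0.1771) + (0.6293)(0.9842)(-0.4352) = -0.13195,
so c = arccos(-0.13195) = 1.70313 rad.
Distance = R·c = 6371 × 1.7031 ≈ 10851 km.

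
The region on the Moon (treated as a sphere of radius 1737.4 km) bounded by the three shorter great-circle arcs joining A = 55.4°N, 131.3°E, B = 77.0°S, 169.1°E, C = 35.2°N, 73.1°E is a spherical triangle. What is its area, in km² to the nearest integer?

Side lengths (central angles): a = 2.1906, b = 0.7684, c = 2.3477 rad; semiperimeter s = 2.6534.
By l'Huilier's theorem, tan(E/4) = √[tan(s/2) tan((s−a)/2) tan((s−b)/2) tan((s−c)/2)], giving spherical excess E = 1.6842 rad.
Area = E·R² = 1.6842 × (1737.4)² ≈ 5083777 km².

5083777 km²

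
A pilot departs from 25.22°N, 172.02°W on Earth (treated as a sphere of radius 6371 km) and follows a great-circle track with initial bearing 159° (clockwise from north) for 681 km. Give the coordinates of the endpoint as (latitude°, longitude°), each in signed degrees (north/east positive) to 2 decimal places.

Angular distance δ = d/R = 681/6371 = 0.10689 rad; initial bearing θ = 2.7751 rad.
sin φ₂ = sin φ₁ cos δ + cos φ₁ sin δ cos θ = (0.4261)(0.9943) + (0.9047)(0.1067)(-0.9336) = 0.3336, so φ₂ = 19.48°.
Δλ = atan2(sin θ sin δ cos φ₁, cos δ − sin φ₁ sin φ₂) = atan2(0.0346, 0.8522) = 2.324°.
λ₂ = -172.020° + 2.324° = -169.70°.

19.48°, -169.70°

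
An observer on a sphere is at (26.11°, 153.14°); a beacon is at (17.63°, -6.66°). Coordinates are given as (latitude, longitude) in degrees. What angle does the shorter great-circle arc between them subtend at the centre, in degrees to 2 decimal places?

Let φ₁ = 0.4557 rad, φ₂ = 0.3077 rad, and Δλ = -2.7890 rad.
Haversine: a = sin²(Δφ/2) + cos φ₁ cos φ₂ sin²(Δλ/2) = 0.0055 + (0.8980)(0.9530)(0.9692) = 0.83492.
Central angle c = 2·arcsin(√a) = 2.30480 rad.
So the angular separation is 132.06°.

132.06°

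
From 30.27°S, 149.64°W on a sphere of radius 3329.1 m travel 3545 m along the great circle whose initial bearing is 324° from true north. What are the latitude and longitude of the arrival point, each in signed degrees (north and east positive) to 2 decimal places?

21.52°, 176.81°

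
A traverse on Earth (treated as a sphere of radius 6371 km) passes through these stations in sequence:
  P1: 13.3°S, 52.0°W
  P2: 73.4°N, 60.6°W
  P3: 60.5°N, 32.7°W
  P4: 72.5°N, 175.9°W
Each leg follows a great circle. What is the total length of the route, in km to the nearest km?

16468 km

Leg P1→P2: central angle 1.5163 rad, distance 9660.5 km.
Leg P2→P3: central angle 0.2894 rad, distance 1843.9 km.
Leg P3→P4: central angle 0.7792 rad, distance 4964.0 km.
Total: 9660.5 + 1843.9 + 4964.0 ≈ 16468 km.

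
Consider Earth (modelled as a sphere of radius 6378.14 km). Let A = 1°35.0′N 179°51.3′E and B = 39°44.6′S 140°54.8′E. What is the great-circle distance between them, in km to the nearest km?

6071 km

In radians: φ₁ = 0.0276, φ₂ = -0.6937, Δλ = -38.942° = -0.6797 rad.
cos c = sin φ₁ sin φ₂ + cos φ₁ cos φ₂ cos Δλ = (0.0276)(-0.6393) + (0.9996)(0.7689)(0.7778) = 0.58016,
so c = arccos(0.58016) = 0.95187 rad.
Distance = R·c = 6378.14 × 0.9519 ≈ 6071 km.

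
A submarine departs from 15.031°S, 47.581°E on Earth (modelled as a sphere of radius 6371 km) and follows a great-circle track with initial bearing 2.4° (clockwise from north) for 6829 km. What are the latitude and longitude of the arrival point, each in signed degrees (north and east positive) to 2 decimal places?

46.32°, 50.63°

Angular distance δ = d/R = 6829/6371 = 1.07189 rad; initial bearing θ = 0.0419 rad.
sin φ₂ = sin φ₁ cos δ + cos φ₁ sin δ cos θ = (-0.2593)(0.4785) + (0.9658)(0.8781)(0.9991) = 0.7232, so φ₂ = 46.32°.
Δλ = atan2(sin θ sin δ cos φ₁, cos δ − sin φ₁ sin φ₂) = atan2(0.0355, 0.6660) = 3.052°.
λ₂ = 47.581° + 3.052° = 50.63°.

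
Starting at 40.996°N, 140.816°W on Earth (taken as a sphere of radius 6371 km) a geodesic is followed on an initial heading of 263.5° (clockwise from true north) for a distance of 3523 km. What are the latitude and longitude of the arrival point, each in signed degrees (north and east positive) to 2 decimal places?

Angular distance δ = d/R = 3523/6371 = 0.55297 rad; initial bearing θ = 4.5989 rad.
sin φ₂ = sin φ₁ cos δ + cos φ₁ sin δ cos θ = (0.6560)(0.8510) + (0.7548)(0.5252)(-0.1132) = 0.5134, so φ₂ = 30.89°.
Δλ = atan2(sin θ sin δ cos φ₁, cos δ − sin φ₁ sin φ₂) = atan2(-0.3939, 0.5142) = -37.451°.
λ₂ = -140.816° − 37.451° = -178.27°.

30.89°, -178.27°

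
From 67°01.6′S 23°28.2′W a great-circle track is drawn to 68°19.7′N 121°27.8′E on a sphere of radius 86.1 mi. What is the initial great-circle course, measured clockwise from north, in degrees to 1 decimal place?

68.3°

With φ₁ = -1.1698, φ₂ = 1.1926, Δλ = 2.5296 rad, the forward-azimuth formula gives
θ = atan2( sin Δλ cos φ₂ , cos φ₁ sin φ₂ − sin φ₁ cos φ₂ cos Δλ ) = atan2(0.2122, 0.0844) = 68.30°.
So the initial bearing is 68.3°.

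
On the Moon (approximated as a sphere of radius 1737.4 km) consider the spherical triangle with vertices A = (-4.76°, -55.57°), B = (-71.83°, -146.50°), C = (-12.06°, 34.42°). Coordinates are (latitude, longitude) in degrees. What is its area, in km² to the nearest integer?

Side lengths (central angles): a = 1.6774, b = 1.5533, c = 1.4969 rad; semiperimeter s = 2.3638.
By l'Huilier's theorem, tan(E/4) = √[tan(s/2) tan((s−a)/2) tan((s−b)/2) tan((s−c)/2)], giving spherical excess E = 1.5773 rad.
Area = E·R² = 1.5773 × (1737.4)² ≈ 4761024 km².

4761024 km²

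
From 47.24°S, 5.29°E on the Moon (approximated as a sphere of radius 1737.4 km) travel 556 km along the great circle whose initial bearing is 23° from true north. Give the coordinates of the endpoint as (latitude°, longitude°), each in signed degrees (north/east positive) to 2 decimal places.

-30.02°, 13.45°

Angular distance δ = d/R = 556/1737.4 = 0.32002 rad; initial bearing θ = 0.4014 rad.
sin φ₂ = sin φ₁ cos δ + cos φ₁ sin δ cos θ = (-0.7342)(0.9492) + (0.6789)(0.3146)(0.9205) = -0.5003, so φ₂ = -30.02°.
Δλ = atan2(sin θ sin δ cos φ₁, cos δ − sin φ₁ sin φ₂) = atan2(0.0835, 0.5819) = 8.162°.
λ₂ = 5.290° + 8.162° = 13.45°.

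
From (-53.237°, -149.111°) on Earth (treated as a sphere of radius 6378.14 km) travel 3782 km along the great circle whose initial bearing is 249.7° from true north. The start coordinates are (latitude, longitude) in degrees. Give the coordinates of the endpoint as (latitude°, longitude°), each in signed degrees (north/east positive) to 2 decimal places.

-51.30°, 153.94°

Angular distance δ = d/R = 3782/6378.14 = 0.59296 rad; initial bearing θ = 4.3581 rad.
sin φ₂ = sin φ₁ cos δ + cos φ₁ sin δ cos θ = (-0.8011)(0.8293) + (0.5985)(0.5588)(-0.3469) = -0.7804, so φ₂ = -51.30°.
Δλ = atan2(sin θ sin δ cos φ₁, cos δ − sin φ₁ sin φ₂) = atan2(-0.3137, 0.2041) = -56.950°.
λ₂ = -149.111° − 56.950° = -206.06° → 153.94° after wrapping to (−180°, 180°].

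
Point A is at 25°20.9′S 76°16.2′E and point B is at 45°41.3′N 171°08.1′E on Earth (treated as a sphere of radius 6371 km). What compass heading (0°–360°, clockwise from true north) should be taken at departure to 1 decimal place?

Δλ = 94.865° = 1.6557 rad.
y = sin Δλ · cos φ₂ = (0.9964)(0.6986) = 0.6960
x = cos φ₁ sin φ₂ − sin φ₁ cos φ₂ cos Δλ = (0.9037)(0.7156) − (-0.4281)(0.6986)(-0.0848) = 0.6213
θ = atan2(y, x) = 48.25°, so the bearing is 48.2°.

48.2°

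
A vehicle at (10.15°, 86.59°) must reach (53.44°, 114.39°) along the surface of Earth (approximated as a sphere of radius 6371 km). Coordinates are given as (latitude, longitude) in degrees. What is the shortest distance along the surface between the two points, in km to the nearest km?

With latitudes φ₁ = 10.150°, φ₂ = 53.440° and longitude difference Δλ = 27.800°:
cos c = sin φ₁ sin φ₂ + cos φ₁ cos φ₂ cos Δλ = (0.1762)(0.8032) + (0.9843)(0.5957)(0.8846) = 0.66022,
so c = arccos(0.66022) = 0.84969 rad.
Distance = R·c = 6371 × 0.8497 ≈ 5413 km.

5413 km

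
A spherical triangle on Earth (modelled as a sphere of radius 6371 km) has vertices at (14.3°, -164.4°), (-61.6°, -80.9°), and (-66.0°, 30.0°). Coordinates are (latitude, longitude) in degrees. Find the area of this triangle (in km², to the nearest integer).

Side lengths (central angles): a = 0.7457, b = 2.2236, c = 1.7367 rad; semiperimeter s = 2.3530.
By l'Huilier's theorem, tan(E/4) = √[tan(s/2) tan((s−a)/2) tan((s−b)/2) tan((s−c)/2)], giving spherical excess E = 0.8918 rad.
Area = E·R² = 0.8918 × (6371)² ≈ 36199826 km².

36199826 km²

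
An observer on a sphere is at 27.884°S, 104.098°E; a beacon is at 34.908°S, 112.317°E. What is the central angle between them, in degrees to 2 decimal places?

Let φ₁ = -0.4867 rad, φ₂ = -0.6093 rad, and Δλ = 0.1434 rad.
cos c = sin φ₁ sin φ₂ + cos φ₁ cos φ₂ cos Δλ = (-0.4677)(-0.5723) + (0.8839)(0.8201)(0.9897) = 0.98505,
so c = arccos(0.98505) = 0.17313 rad.
So the angular separation is 9.92°.

9.92°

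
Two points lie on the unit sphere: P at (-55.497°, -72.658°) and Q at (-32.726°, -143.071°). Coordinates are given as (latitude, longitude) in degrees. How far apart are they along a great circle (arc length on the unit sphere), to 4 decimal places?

0.9207

Let φ₁ = -0.9686 rad, φ₂ = -0.5712 rad, and Δλ = -1.2289 rad.
cos c = sin φ₁ sin φ₂ + cos φ₁ cos φ₂ cos Δλ = (-0.8241)(-0.5406) + (0.5664)(0.8413)(0.3352) = 0.60528,
so c = arccos(0.60528) = 0.92068 rad.
On the unit sphere the arc length equals the central angle: 0.9207.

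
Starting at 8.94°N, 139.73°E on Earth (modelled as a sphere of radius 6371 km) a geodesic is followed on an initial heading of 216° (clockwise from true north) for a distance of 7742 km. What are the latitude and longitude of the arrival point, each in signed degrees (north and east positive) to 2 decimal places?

-44.03°, 89.70°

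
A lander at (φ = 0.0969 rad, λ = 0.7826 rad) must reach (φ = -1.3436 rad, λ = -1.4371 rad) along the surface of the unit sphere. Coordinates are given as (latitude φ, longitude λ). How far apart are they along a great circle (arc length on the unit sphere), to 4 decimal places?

1.8026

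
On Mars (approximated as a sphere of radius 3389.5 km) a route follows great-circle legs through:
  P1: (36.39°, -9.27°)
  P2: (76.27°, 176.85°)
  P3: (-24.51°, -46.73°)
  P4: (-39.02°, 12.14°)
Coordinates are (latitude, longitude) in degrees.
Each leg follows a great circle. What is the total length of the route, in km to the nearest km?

14345 km

Leg P1→P2: central angle 1.1741 rad, distance 3979.7 km.
Leg P2→P3: central angle 2.1645 rad, distance 7336.6 km.
Leg P3→P4: central angle 0.8935 rad, distance 3028.7 km.
Total: 3979.7 + 7336.6 + 3028.7 ≈ 14345 km.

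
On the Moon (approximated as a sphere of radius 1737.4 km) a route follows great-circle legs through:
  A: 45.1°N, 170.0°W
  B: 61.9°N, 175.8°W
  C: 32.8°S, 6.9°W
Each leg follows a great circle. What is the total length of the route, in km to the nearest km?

5069 km

Leg A→B: central angle 0.2990 rad, distance 519.6 km.
Leg B→C: central angle 2.6187 rad, distance 4549.7 km.
Total: 519.6 + 4549.7 ≈ 5069 km.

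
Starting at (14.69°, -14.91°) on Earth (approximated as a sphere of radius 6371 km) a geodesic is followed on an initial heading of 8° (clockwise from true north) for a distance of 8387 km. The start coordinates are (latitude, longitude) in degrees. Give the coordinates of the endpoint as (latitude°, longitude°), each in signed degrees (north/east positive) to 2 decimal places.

Angular distance δ = d/R = 8387/6371 = 1.31643 rad; initial bearing θ = 0.1396 rad.
sin φ₂ = sin φ₁ cos δ + cos φ₁ sin δ cos θ = (0.2536)(0.2516) + (0.9673)(0.9678)(0.9903) = 0.9909, so φ₂ = 82.26°.
Δλ = atan2(sin θ sin δ cos φ₁, cos δ − sin φ₁ sin φ₂) = atan2(0.1303, 0.0004) = 89.846°.
λ₂ = -14.910° + 89.846° = 74.94°.

82.26°, 74.94°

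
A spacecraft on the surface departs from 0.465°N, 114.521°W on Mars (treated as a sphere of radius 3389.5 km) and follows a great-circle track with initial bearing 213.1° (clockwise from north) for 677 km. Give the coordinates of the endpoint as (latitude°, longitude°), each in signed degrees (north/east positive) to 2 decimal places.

-9.11°, -120.82°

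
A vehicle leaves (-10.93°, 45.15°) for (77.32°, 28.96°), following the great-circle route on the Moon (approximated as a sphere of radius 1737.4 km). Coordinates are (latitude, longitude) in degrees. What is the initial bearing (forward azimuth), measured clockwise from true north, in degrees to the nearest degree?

356°

Δλ = -16.190° = -0.2826 rad.
y = sin Δλ · cos φ₂ = (-0.2788)(0.2195) = -0.0612
x = cos φ₁ sin φ₂ − sin φ₁ cos φ₂ cos Δλ = (0.9819)(0.9756) − (-0.1896)(0.2195)(0.9603) = 0.9979
θ = atan2(y, x) = -3.51°; adding 360° gives 356°.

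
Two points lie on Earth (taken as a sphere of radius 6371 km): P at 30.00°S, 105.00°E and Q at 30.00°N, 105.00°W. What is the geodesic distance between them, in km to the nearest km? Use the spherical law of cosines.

17135 km

In radians: φ₁ = -0.5236, φ₂ = 0.5236, Δλ = 150.000° = 2.6180 rad.
cos c = sin φ₁ sin φ₂ + cos φ₁ cos φ₂ cos Δλ = (-0.5000)(0.5000) + (0.8660)(0.8660)(-0.8660) = -0.89952,
so c = arccos(-0.89952) = 2.68946 rad.
Distance = R·c = 6371 × 2.6895 ≈ 17135 km.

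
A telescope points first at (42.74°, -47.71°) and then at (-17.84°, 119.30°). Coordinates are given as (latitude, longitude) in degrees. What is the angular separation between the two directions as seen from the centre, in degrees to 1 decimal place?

With latitudes φ₁ = 42.740°, φ₂ = -17.840° and longitude difference Δλ = 167.010°:
cos c = sin φ₁ sin φ₂ + cos φ₁ cos φ₂ cos Δλ = (0.6787)(-0.3064) + (0.7344)(0.9519)(-0.9744) = -0.88915,
so c = arccos(-0.88915) = 2.66629 rad.
So the angular separation is 152.8°.

152.8°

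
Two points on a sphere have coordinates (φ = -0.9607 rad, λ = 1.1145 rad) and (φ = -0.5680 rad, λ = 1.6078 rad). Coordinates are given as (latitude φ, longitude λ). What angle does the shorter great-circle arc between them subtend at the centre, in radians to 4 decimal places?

With latitudes φ₁ = -55.044°, φ₂ = -32.544° and longitude difference Δλ = 28.264°:
Haversine: a = sin²(Δφ/2) + cos φ₁ cos φ₂ sin²(Δλ/2) = 0.0381 + (0.5729)(0.8430)(0.0596) = 0.06685.
Central angle c = 2·arcsin(√a) = 0.52306 rad.
So the angular separation is 0.5231 rad.

0.5231 rad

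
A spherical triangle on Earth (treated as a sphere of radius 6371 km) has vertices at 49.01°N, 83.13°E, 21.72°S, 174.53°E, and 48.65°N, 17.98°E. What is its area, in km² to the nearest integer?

16620396 km²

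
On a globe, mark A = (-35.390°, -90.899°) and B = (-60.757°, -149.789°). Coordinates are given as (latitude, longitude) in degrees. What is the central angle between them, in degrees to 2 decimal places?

44.68°

In radians: φ₁ = -0.6177, φ₂ = -1.0604, Δλ = -58.890° = -1.0278 rad.
cos c = sin φ₁ sin φ₂ + cos φ₁ cos φ₂ cos Δλ = (-0.5791)(-0.8726) + (0.8152)(0.4885)(0.5167) = 0.71110,
so c = arccos(0.71110) = 0.77973 rad.
So the angular separation is 44.68°.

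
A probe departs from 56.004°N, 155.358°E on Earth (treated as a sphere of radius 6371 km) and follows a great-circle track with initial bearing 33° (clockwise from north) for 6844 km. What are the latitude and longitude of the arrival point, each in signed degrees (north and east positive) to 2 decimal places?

53.83°, -78.87°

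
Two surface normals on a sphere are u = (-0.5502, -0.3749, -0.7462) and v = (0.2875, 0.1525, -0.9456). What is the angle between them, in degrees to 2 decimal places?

60.65°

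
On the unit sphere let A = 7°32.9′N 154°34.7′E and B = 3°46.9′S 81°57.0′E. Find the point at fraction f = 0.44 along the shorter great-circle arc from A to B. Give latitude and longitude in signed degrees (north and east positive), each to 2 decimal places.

Central angle δ = 1.2800 rad. Interpolating on the sphere with fraction f = 0.44:
P = [sin((1−f)δ)·A + sin(fδ)·B] / sin δ = 0.6858·A + 0.5573·B in Cartesian coordinates,
giving P = (-0.5361, 0.8424, 0.0533), i.e. latitude 3.06°, longitude 122.47°.

3.06°, 122.47°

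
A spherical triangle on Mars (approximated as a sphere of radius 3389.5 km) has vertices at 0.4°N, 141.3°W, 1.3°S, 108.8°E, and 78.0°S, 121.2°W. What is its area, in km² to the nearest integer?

20607514 km²

Side lengths (central angles): a = 1.6824, b = 1.3812, c = 1.9182 rad; semiperimeter s = 2.4909.
By l'Huilier's theorem, tan(E/4) = √[tan(s/2) tan((s−a)/2) tan((s−b)/2) tan((s−c)/2)], giving spherical excess E = 1.7937 rad.
Area = E·R² = 1.7937 × (3389.5)² ≈ 20607514 km².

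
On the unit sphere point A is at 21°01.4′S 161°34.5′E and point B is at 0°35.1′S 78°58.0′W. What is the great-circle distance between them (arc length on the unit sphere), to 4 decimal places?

2.0436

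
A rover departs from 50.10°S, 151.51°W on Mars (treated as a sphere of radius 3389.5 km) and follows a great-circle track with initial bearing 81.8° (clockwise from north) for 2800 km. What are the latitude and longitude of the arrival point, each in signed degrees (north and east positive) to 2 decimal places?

-26.92°, -96.81°

Angular distance δ = d/R = 2800/3389.5 = 0.82608 rad; initial bearing θ = 1.4277 rad.
sin φ₂ = sin φ₁ cos δ + cos φ₁ sin δ cos θ = (-0.7672)(0.6778) + (0.6414)(0.7353)(0.1426) = -0.4527, so φ₂ = -26.92°.
Δλ = atan2(sin θ sin δ cos φ₁, cos δ − sin φ₁ sin φ₂) = atan2(0.4668, 0.3305) = 54.704°.
λ₂ = -151.510° + 54.704° = -96.81°.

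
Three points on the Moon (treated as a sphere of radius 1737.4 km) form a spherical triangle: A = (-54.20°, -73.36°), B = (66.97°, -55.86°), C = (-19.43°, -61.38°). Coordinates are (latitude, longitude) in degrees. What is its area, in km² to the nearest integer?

Side lengths (central angles): a = 1.5097, b = 0.6276, c = 2.1272 rad; semiperimeter s = 2.1323.
By l'Huilier's theorem, tan(E/4) = √[tan(s/2) tan((s−a)/2) tan((s−b)/2) tan((s−c)/2)], giving spherical excess E = 0.1480 rad.
Area = E·R² = 0.1480 × (1737.4)² ≈ 446619 km².

446619 km²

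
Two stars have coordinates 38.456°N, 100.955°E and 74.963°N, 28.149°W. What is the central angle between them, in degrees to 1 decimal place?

61.8°

In radians: φ₁ = 0.6712, φ₂ = 1.3084, Δλ = -129.104° = -2.2533 rad.
cos c = sin φ₁ sin φ₂ + cos φ₁ cos φ₂ cos Δλ = (0.6219)(0.9658) + (0.7831)(0.2594)(-0.6307) = 0.47248,
so c = arccos(0.47248) = 1.07870 rad.
So the angular separation is 61.8°.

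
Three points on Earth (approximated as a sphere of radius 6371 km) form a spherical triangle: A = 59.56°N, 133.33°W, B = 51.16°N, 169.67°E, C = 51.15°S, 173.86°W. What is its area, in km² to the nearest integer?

Side lengths (central angles): a = 1.8022, b = 2.0152, c = 0.5650 rad; semiperimeter s = 2.1912.
By l'Huilier's theorem, tan(E/4) = √[tan(s/2) tan((s−a)/2) tan((s−b)/2) tan((s−c)/2)], giving spherical excess E = 0.7470 rad.
Area = E·R² = 0.7470 × (6371)² ≈ 30321376 km².

30321376 km²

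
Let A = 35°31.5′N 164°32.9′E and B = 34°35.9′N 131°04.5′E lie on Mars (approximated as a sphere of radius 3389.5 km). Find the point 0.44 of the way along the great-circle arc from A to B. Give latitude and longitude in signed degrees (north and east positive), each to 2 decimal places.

36.28°, 149.74°

The central angle between A and B is δ = 0.4762 rad.
With f = 0.44, the slerp weights are sin((1−f)δ)/sin δ = 0.5749 and sin(fδ)/sin δ = 0.4537.
Weighted sum of the unit vectors: (0.5749)·(-0.7844,0.2168,0.5811) + (0.4537)·(-0.5408,0.6205,0.5678) = (-0.6964, 0.4062, 0.5917).
Converting back: φ = atan2(z, √(x²+y²)) = 36.28°, λ = atan2(y, x) = 149.74°.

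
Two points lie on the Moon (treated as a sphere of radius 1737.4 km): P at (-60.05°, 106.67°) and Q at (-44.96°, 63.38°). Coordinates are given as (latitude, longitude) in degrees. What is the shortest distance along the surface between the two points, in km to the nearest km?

898 km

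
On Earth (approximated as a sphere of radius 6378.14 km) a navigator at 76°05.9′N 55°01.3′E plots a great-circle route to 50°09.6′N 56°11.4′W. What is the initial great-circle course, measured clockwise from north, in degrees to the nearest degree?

Δλ = -111.212° = -1.9410 rad.
y = sin Δλ · cos φ₂ = (-0.9323)(0.6406) = -0.5972
x = cos φ₁ sin φ₂ − sin φ₁ cos φ₂ cos Δλ = (0.2403)(0.7678) − (0.9707)(0.6406)(-0.3618) = 0.4095
θ = atan2(y, x) = -55.56°; adding 360° gives 304°.

304°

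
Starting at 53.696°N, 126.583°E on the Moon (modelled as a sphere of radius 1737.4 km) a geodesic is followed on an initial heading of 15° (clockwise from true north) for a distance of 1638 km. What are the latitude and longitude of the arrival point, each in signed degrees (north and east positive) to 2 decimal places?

Angular distance δ = d/R = 1638/1737.4 = 0.94279 rad; initial bearing θ = 0.2618 rad.
sin φ₂ = sin φ₁ cos δ + cos φ₁ sin δ cos θ = (0.8059)(0.5875) + (0.5921)(0.8092)(0.9659) = 0.9363, so φ₂ = 69.43°.
Δλ = atan2(sin θ sin δ cos φ₁, cos δ − sin φ₁ sin φ₂) = atan2(0.1240, -0.1670) = 143.403°.
λ₂ = 126.583° + 143.403° = 269.99° → -90.01° after wrapping to (−180°, 180°].

69.43°, -90.01°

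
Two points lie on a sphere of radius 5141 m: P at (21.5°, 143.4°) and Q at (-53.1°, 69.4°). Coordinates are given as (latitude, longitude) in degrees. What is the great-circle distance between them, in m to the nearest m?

With latitudes φ₁ = 21.500°, φ₂ = -53.100° and longitude difference Δλ = -74.000°:
cos c = sin φ₁ sin φ₂ + cos φ₁ cos φ₂ cos Δλ = (0.3665)(-0.7997) + (0.9304)(0.6004)(0.2756) = -0.13910,
so c = arccos(-0.13910) = 1.71035 rad.
Distance = R·c = 5141 × 1.7104 ≈ 8793 m.

8793 m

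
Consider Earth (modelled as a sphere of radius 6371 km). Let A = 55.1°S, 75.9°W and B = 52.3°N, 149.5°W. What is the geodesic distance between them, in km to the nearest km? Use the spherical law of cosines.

Let φ₁ = -0.9617 rad, φ₂ = 0.9128 rad, and Δλ = -1.2846 rad.
cos c = sin φ₁ sin φ₂ + cos φ₁ cos φ₂ cos Δλ = (-0.8202)(0.7912) + (0.5721)(0.6115)(0.2823) = -0.55014,
so c = arccos(-0.55014) = 2.15332 rad.
Distance = R·c = 6371 × 2.1533 ≈ 13719 km.

13719 km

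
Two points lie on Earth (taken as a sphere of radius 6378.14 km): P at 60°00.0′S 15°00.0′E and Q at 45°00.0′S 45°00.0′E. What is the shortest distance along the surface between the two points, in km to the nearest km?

Let φ₁ = -1.0472 rad, φ₂ = -0.7854 rad, and Δλ = 0.5236 rad.
cos c = sin φ₁ sin φ₂ + cos φ₁ cos φ₂ cos Δλ = (-0.8660)(-0.7071) + (0.5000)(0.7071)(0.8660) = 0.91856,
so c = arccos(0.91856) = 0.40638 rad.
Distance = R·c = 6378.14 × 0.4064 ≈ 2592 km.

2592 km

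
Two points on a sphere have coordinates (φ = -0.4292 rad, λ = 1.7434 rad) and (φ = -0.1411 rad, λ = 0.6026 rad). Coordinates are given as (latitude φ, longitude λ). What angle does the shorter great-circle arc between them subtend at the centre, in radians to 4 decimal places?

With latitudes φ₁ = -24.591°, φ₂ = -8.084° and longitude difference Δλ = -65.363°:
Haversine: a = sin²(Δφ/2) + cos φ₁ cos φ₂ sin²(Δλ/2) = 0.0206 + (0.9093)(0.9901)(0.2916) = 0.28309.
Central angle c = 2·arcsin(√a) = 1.12208 rad.
So the angular separation is 1.1221 rad.

1.1221 rad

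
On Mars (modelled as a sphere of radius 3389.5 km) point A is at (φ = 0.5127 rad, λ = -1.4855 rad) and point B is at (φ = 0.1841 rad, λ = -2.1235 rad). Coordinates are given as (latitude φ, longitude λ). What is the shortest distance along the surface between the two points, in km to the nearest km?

2303 km

In radians: φ₁ = 0.5127, φ₂ = 0.1841, Δλ = -36.555° = -0.6380 rad.
cos c = sin φ₁ sin φ₂ + cos φ₁ cos φ₂ cos Δλ = (0.4905)(0.1831) + (0.8714)(0.9831)(0.8033) = 0.77797,
so c = arccos(0.77797) = 0.67936 rad.
Distance = R·c = 3389.5 × 0.6794 ≈ 2303 km.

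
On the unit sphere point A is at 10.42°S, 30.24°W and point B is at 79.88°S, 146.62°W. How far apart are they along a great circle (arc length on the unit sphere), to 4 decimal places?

1.4694

With latitudes φ₁ = -10.420°, φ₂ = -79.880° and longitude difference Δλ = -116.380°:
Haversine: a = sin²(Δφ/2) + cos φ₁ cos φ₂ sin²(Δλ/2) = 0.3246 + (0.9835)(0.1757)(0.7222) = 0.44937.
Central angle c = 2·arcsin(√a) = 1.46936 rad.
On the unit sphere the arc length equals the central angle: 1.4694.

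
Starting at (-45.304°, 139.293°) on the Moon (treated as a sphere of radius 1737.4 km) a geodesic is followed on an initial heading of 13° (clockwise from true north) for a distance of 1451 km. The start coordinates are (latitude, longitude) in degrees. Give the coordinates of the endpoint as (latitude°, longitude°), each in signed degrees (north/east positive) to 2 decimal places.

Angular distance δ = d/R = 1451/1737.4 = 0.83516 rad; initial bearing θ = 0.2269 rad.
sin φ₂ = sin φ₁ cos δ + cos φ₁ sin δ cos θ = (-0.7108)(0.6711) + (0.7033)(0.7414)(0.9744) = 0.0311, so φ₂ = 1.78°.
Δλ = atan2(sin θ sin δ cos φ₁, cos δ − sin φ₁ sin φ₂) = atan2(0.1173, 0.6931) = 9.605°.
λ₂ = 139.293° + 9.605° = 148.90°.

1.78°, 148.90°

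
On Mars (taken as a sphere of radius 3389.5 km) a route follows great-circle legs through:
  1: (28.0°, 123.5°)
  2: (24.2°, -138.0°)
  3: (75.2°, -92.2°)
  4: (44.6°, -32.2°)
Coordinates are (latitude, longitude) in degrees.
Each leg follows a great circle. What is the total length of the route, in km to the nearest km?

10736 km

Leg 1→2: central angle 1.4973 rad, distance 5075.2 km.
Leg 2→3: central angle 0.9779 rad, distance 3314.6 km.
Leg 3→4: central angle 0.6923 rad, distance 2346.4 km.
Total: 5075.2 + 3314.6 + 2346.4 ≈ 10736 km.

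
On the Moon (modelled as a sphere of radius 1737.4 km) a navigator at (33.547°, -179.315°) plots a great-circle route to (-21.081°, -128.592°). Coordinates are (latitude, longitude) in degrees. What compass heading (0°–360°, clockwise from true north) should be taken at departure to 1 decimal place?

Δλ = 50.723° = 0.8853 rad.
y = sin Δλ · cos φ₂ = (0.7741)(0.9331) = 0.7223
x = cos φ₁ sin φ₂ − sin φ₁ cos φ₂ cos Δλ = (0.8334)(-0.3597) − (0.5526)(0.9331)(0.6331) = -0.6262
θ = atan2(y, x) = 130.92°, so the bearing is 130.9°.

130.9°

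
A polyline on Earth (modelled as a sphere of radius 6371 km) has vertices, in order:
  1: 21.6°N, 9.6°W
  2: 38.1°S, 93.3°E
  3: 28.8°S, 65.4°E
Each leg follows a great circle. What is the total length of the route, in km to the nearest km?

15337 km

Leg 1→2: central angle 1.9720 rad, distance 12563.4 km.
Leg 2→3: central angle 0.4354 rad, distance 2773.9 km.
Total: 12563.4 + 2773.9 ≈ 15337 km.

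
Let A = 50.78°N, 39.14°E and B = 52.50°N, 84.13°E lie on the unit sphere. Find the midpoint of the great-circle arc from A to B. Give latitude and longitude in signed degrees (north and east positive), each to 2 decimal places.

Central angle δ = 0.4803 rad. Interpolating on the sphere with fraction f = 0.5:
P = [sin((1−f)δ)·A + sin(fδ)·B] / sin δ = 0.5148·A + 0.5148·B in Cartesian coordinates,
giving P = (0.2845, 0.5172, 0.8072), i.e. latitude 53.82°, longitude 61.18°.

53.82°, 61.18°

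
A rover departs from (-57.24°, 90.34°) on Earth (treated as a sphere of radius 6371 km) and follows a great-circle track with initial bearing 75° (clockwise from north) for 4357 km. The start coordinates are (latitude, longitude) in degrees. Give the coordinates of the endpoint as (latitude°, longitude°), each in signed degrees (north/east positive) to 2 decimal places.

Angular distance δ = d/R = 4357/6371 = 0.68388 rad; initial bearing θ = 1.3090 rad.
sin φ₂ = sin φ₁ cos δ + cos φ₁ sin δ cos θ = (-0.8409)(0.7751) + (0.5411)(0.6318)(0.2588) = -0.5634, so φ₂ = -34.29°.
Δλ = atan2(sin θ sin δ cos φ₁, cos δ − sin φ₁ sin φ₂) = atan2(0.3302, 0.3014) = 47.616°.
λ₂ = 90.340° + 47.616° = 137.96°.

-34.29°, 137.96°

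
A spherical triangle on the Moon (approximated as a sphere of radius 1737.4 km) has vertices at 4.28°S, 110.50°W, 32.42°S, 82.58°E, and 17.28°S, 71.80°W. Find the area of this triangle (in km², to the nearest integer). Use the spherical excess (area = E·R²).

Side lengths (central angles): a = 2.1743, b = 0.6993, c = 2.4654 rad; semiperimeter s = 2.6695.
By l'Huilier's theorem, tan(E/4) = √[tan(s/2) tan((s−a)/2) tan((s−b)/2) tan((s−c)/2)], giving spherical excess E = 1.5317 rad.
Area = E·R² = 1.5317 × (1737.4)² ≈ 4623438 km².

4623438 km²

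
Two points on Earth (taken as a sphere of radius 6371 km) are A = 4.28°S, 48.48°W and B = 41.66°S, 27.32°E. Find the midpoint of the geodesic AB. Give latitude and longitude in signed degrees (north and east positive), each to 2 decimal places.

-28.09°, -16.95°

Central angle δ = 1.3363 rad. Interpolating on the sphere with fraction f = 0.5:
P = [sin((1−f)δ)·A + sin(fδ)·B] / sin δ = 0.6370·A + 0.6370·B in Cartesian coordinates,
giving P = (0.8439, -0.2572, -0.4709), i.e. latitude -28.09°, longitude -16.95°.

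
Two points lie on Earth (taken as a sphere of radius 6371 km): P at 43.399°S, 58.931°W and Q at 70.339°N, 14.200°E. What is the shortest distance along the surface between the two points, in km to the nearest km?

Let φ₁ = -0.7575 rad, φ₂ = 1.2276 rad, and Δλ = 1.2764 rad.
cos c = sin φ₁ sin φ₂ + cos φ₁ cos φ₂ cos Δλ = (-0.6871)(0.9417) + (0.7266)(0.3365)(0.2902) = -0.57608,
so c = arccos(-0.57608) = 2.18472 rad.
Distance = R·c = 6371 × 2.1847 ≈ 13919 km.

13919 km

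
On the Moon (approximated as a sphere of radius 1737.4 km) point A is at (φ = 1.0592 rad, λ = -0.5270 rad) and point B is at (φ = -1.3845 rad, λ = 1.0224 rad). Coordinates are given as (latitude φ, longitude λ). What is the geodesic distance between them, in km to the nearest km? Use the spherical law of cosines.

4511 km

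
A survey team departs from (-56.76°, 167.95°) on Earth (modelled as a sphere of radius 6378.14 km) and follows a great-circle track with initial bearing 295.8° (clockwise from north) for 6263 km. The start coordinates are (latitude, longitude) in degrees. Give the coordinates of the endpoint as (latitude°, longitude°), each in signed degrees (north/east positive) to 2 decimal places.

Angular distance δ = d/R = 6263/6378.14 = 0.98195 rad; initial bearing θ = 5.1627 rad.
sin φ₂ = sin φ₁ cos δ + cos φ₁ sin δ cos θ = (-0.8364)(0.5554) + (0.5481)(0.8316)(0.4352) = -0.2661, so φ₂ = -15.43°.
Δλ = atan2(sin θ sin δ cos φ₁, cos δ − sin φ₁ sin φ₂) = atan2(-0.4104, 0.3328) = -50.959°.
λ₂ = 167.950° − 50.959° = 116.99°.

-15.43°, 116.99°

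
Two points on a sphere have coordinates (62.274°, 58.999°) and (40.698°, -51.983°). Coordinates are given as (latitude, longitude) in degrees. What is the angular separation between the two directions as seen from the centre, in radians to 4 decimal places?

With latitudes φ₁ = 62.274°, φ₂ = 40.698° and longitude difference Δλ = -110.982°:
Haversine: a = sin²(Δφ/2) + cos φ₁ cos φ₂ sin²(Δλ/2) = 0.0350 + (0.4652)(0.7582)(0.6790) = 0.27455.
Central angle c = 2·arcsin(√a) = 1.10302 rad.
So the angular separation is 1.1030 rad.

1.1030 rad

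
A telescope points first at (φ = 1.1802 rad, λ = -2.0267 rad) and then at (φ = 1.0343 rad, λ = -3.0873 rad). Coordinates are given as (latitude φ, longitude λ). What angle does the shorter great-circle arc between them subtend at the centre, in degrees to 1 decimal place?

27.2°

Let φ₁ = 1.1802 rad, φ₂ = 1.0343 rad, and Δλ = -1.0606 rad.
cos c = sin φ₁ sin φ₂ + cos φ₁ cos φ₂ cos Δλ = (0.9247)(0.8595) + (0.3807)(0.5111)(0.4883) = 0.88980,
so c = arccos(0.88980) = 0.47388 rad.
So the angular separation is 27.2°.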